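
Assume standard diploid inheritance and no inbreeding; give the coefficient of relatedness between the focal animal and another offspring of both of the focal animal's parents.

0.5

Each parent–offspring link contributes a factor of 1/2, and independent paths through distinct common ancestors add.
Full sibs share both parents — two paths of length 2: r = 2·(1/2)^2 = 1/2.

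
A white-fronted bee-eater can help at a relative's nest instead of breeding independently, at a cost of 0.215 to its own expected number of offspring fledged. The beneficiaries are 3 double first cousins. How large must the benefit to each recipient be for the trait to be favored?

0.2867

r to a double first cousin = 0.25 (double first cousins share both grandparent pairs — four paths of length 4: r = 4·(1/2)^4 = 1/4).
Hamilton's rule with n recipients of equal r: n·r·B > C, so B > C/(n·r) = 0.215/(3·0.25) = 0.2867.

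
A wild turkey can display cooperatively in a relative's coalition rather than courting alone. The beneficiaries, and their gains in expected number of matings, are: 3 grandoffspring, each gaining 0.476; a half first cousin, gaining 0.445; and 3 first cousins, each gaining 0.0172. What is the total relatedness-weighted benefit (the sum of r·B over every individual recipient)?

0.3912625

r to a grandoffspring = 1/4 (two parent–offspring links: r = (1/2)^2 = 1/4).
r to a half first cousin = 1/16 (half first cousins share one grandparent — one path of length 4: r = (1/2)^4 = 1/16).
r to a first cousin = 0.125 (first cousins share one grandparent pair — two paths of length 4: r = 2·(1/2)^4 = 1/8).
Summing one r·B term per recipient: 3·0.25·0.476 + 1·0.0625·0.445 + 3·0.125·0.0172 = 0.3912625.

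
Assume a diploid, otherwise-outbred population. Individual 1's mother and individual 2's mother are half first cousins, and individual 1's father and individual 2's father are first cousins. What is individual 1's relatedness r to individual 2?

Independent pedigree routes through distinct common ancestors add.
Individual 1 and individual 2 are related in two ways: half second cousins through their mothers (r = 1/64) and second cousins through their fathers (r = 1/32).
r = 1/64 + 1/32 = 3/64 = 0.046875.

0.046875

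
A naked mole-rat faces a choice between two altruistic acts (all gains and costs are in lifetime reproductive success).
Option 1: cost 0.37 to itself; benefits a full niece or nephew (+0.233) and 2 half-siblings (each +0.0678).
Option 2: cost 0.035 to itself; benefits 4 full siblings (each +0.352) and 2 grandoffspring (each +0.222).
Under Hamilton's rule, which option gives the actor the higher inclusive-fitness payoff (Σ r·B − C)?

Option 1: r to a full niece or nephew = 0.25.
Option 1: r to a half-sibling = 0.25.
Option 1: Σ r·B − C = (1·0.25·0.233 + 2·0.25·0.0678) − 0.37 = -0.27785.
Option 2: r to a full sibling = 0.5.
Option 2: r to a grandoffspring = 0.25.
Option 2: Σ r·B − C = (4·0.5·0.352 + 2·0.25·0.222) − 0.035 = 0.78.
Option 2 has the higher net inclusive-fitness payoff.

Option 2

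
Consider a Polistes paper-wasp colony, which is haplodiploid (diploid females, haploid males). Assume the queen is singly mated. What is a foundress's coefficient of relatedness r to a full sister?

Haplodiploid full sisters inherit their father's entire haploid genome identically (contributing 1/2) and on average half of their mother's contribution (1/2 · 1/2 = 1/4); r = 1/2 + 1/4 = 3/4.

0.75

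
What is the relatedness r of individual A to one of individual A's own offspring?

0.5

Each parent–offspring link contributes a factor of 1/2, and independent paths through distinct common ancestors add.
One parent–offspring link: r = (1/2)^1 = 1/2.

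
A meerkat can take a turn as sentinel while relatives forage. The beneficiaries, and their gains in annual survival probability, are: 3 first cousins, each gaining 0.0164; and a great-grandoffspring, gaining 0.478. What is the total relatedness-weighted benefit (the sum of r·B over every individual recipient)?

0.0659

r to a first cousin = 0.125 (first cousins share one grandparent pair — two paths of length 4: r = 2·(1/2)^4 = 1/8).
r to a great-grandoffspring = 0.125 (three parent–offspring links: r = (1/2)^3 = 1/8).
Summing one r·B term per recipient: 3·0.125·0.0164 + 1·0.125·0.478 = 0.0659.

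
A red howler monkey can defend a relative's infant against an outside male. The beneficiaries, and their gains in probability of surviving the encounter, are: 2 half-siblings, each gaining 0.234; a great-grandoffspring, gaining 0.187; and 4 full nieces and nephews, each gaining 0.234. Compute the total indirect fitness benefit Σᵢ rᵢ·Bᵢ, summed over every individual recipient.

0.374375

r to a half-sibling = 0.25 (half-sibs share one parent — one path of length 2: r = (1/2)^2 = 1/4).
r to a great-grandoffspring = 1/8 (three parent–offspring links: r = (1/2)^3 = 1/8).
r to a full niece or nephew = 0.25 (full aunt/uncle↔niece/nephew: two paths of length 3 through the shared grandparent pair: r = 2·(1/2)^3 = 1/4).
Summing one r·B term per recipient: 2·0.25·0.234 + 1·0.125·0.187 + 4·0.25·0.234 = 0.374375.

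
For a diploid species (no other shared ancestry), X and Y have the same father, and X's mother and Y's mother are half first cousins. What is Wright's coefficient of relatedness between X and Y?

0.265625

With two independent routes of shared ancestry, r is the sum of the two contributions.
X and Y are related in two ways: half-sibs through their shared father (r = 1/4) and half second cousins through their mothers (r = 1/64).
r = 1/4 + 1/64 = 17/64 = 0.265625.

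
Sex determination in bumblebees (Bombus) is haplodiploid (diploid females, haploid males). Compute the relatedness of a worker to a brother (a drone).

Her haploid brother carries none of their father's genes and a random half of their mother's genome; that half matches the maternal half of her own genome with probability 1/2: r = 1/2 · 1/2 = 1/4.

0.25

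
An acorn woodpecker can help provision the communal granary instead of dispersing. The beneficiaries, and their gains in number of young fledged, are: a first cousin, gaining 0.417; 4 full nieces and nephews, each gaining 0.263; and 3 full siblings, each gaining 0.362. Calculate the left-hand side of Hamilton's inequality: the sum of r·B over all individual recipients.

0.858125

r to a first cousin = 1/8 (first cousins share one grandparent pair — two paths of length 4: r = 2·(1/2)^4 = 1/8).
r to a full niece or nephew = 0.25 (full aunt/uncle↔niece/nephew: two paths of length 3 through the shared grandparent pair: r = 2·(1/2)^3 = 1/4).
r to a full sibling = 1/2 (full sibs share both parents — two paths of length 2: r = 2·(1/2)^2 = 1/2).
Summing one r·B term per recipient: 1·0.125·0.417 + 4·0.25·0.263 + 3·0.5·0.362 = 0.858125.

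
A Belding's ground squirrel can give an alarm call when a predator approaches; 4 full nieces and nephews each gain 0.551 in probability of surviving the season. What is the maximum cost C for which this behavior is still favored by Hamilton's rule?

0.551

r to a full niece or nephew = 0.25 (full aunt/uncle↔niece/nephew: two paths of length 3 through the shared grandparent pair: r = 2·(1/2)^3 = 1/4).
Hamilton's rule: n·r·B > C, so the trait is favored while C < n·r·B = 4·0.25·0.551 = 0.551.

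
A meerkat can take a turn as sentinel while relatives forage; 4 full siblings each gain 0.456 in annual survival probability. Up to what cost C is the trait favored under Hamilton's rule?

r to a full sibling = 1/2 (full sibs share both parents — two paths of length 2: r = 2·(1/2)^2 = 1/2).
Hamilton's rule: n·r·B > C, so the trait is favored while C < n·r·B = 4·0.5·0.456 = 0.912.

0.912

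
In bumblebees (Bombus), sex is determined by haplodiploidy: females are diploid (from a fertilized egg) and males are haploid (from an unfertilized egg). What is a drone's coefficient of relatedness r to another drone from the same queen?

Haploid brothers each carry a random half of the queen's diploid genome, so on average they share half: r = 1/2.

0.5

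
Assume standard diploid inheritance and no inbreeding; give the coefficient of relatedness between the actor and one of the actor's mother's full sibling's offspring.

0.125

Each parent–offspring link contributes a factor of 1/2, and independent paths through distinct common ancestors add.
First cousins share one grandparent pair — two paths of length 4: r = 2·(1/2)^4 = 1/8.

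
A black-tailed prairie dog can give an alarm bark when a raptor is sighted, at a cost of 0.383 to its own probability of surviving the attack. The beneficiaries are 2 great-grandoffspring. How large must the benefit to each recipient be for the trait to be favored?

r to a great-grandoffspring = 0.125 (three parent–offspring links: r = (1/2)^3 = 1/8).
Hamilton's rule with n recipients of equal r: n·r·B > C, so B > C/(n·r) = 0.383/(2·0.125) = 1.532.

1.532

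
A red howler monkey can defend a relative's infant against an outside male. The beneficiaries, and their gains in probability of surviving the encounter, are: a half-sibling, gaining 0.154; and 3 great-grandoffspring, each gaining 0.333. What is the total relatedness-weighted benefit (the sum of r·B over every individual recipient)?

r to a half-sibling = 1/4 (half-sibs share one parent — one path of length 2: r = (1/2)^2 = 1/4).
r to a great-grandoffspring = 1/8 (three parent–offspring links: r = (1/2)^3 = 1/8).
Summing one r·B term per recipient: 1·0.25·0.154 + 3·0.125·0.333 = 0.163375.

0.163375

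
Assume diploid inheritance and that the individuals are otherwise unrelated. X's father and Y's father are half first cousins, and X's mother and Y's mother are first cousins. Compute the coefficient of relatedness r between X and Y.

Wright's path rule: contributions from independent ancestry routes add.
X and Y are related in two ways: half second cousins through their fathers (r = 1/64) and second cousins through their mothers (r = 1/32).
r = 1/64 + 1/32 = 0.046875.

0.046875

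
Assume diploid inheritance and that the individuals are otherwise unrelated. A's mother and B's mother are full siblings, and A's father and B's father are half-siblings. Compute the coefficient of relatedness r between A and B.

0.1875

Wright's path rule: contributions from independent ancestry routes add.
A and B are related in two ways: first cousins through their mothers (r = 1/8) and half first cousins through their fathers (r = 1/16).
r = 1/8 + 1/16 = 0.1875.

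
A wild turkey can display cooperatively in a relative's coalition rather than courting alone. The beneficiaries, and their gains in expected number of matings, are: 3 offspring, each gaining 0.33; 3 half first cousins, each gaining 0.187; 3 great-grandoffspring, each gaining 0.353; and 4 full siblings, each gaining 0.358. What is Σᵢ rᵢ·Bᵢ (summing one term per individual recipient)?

1.3784375

r to an offspring = 0.5 (one parent–offspring link: r = (1/2)^1 = 1/2).
r to a half first cousin = 1/16 (half first cousins share one grandparent — one path of length 4: r = (1/2)^4 = 1/16).
r to a great-grandoffspring = 0.125 (three parent–offspring links: r = (1/2)^3 = 1/8).
r to a full sibling = 0.5 (full sibs share both parents — two paths of length 2: r = 2·(1/2)^2 = 1/2).
Summing one r·B term per recipient: 3·0.5·0.33 + 3·0.0625·0.187 + 3·0.125·0.353 + 4·0.5·0.358 = 1.3784375.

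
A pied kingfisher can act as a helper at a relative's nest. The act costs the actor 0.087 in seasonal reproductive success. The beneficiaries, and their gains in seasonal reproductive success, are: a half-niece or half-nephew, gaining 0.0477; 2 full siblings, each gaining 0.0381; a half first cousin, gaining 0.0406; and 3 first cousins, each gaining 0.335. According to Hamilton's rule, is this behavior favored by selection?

Hamilton's rule: the trait is favored when the sum of r·B over every recipient exceeds the actor's cost C.
r to a half-niece or half-nephew = 0.125 (half-aunt/uncle↔niece/nephew: one path of length 3: r = (1/2)^3 = 1/8).
r to a full sibling = 1/2 (full sibs share both parents — two paths of length 2: r = 2·(1/2)^2 = 1/2).
r to a half first cousin = 0.0625 (half first cousins share one grandparent — one path of length 4: r = (1/2)^4 = 1/16).
r to a first cousin = 0.125 (first cousins share one grandparent pair — two paths of length 4: r = 2·(1/2)^4 = 1/8).
Summing one r·B term per recipient: 1·0.125·0.0477 + 2·0.5·0.0381 + 1·0.0625·0.0406 + 3·0.125·0.335 = 0.172225.
0.172225 > 0.087: the indirect benefit exceeds the cost.

Yes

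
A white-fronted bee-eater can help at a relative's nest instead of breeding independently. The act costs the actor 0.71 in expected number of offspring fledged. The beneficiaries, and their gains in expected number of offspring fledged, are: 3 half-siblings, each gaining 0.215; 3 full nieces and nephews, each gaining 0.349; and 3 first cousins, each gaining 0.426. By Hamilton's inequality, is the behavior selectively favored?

Hamilton's rule: the trait is favored when the sum of r·B over every recipient exceeds the actor's cost C.
r to a half-sibling = 1/4 (half-sibs share one parent — one path of length 2: r = (1/2)^2 = 1/4).
r to a full niece or nephew = 1/4 (full aunt/uncle↔niece/nephew: two paths of length 3 through the shared grandparent pair: r = 2·(1/2)^3 = 1/4).
r to a first cousin = 1/8 (first cousins share one grandparent pair — two paths of length 4: r = 2·(1/2)^4 = 1/8).
Summing one r·B term per recipient: 3·0.25·0.215 + 3·0.25·0.349 + 3·0.125·0.426 = 0.58275.
0.58275 < 0.71: the indirect benefit is less than the cost.

No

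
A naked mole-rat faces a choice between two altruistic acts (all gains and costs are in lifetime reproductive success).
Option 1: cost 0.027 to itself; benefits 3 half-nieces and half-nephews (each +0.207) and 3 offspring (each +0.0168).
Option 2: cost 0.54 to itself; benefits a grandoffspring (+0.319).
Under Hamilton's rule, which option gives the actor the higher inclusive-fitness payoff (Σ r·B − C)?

Option 1

Option 1: r to a half-niece or half-nephew = 0.125.
Option 1: r to an offspring = 0.5.
Option 1: Σ r·B − C = (3·0.125·0.207 + 3·0.5·0.0168) − 0.027 = 0.075825.
Option 2: r to a grandoffspring = 0.25.
Option 2: Σ r·B − C = (1·0.25·0.319) − 0.54 = -0.46025.
Option 1 has the higher net inclusive-fitness payoff.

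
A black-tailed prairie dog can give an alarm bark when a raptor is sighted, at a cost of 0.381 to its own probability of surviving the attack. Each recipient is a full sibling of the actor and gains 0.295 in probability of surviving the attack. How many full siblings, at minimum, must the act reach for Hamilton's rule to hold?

3

r to a full sibling = 1/2 (full sibs share both parents — two paths of length 2: r = 2·(1/2)^2 = 1/2).
Hamilton's rule: n·r·B > C  ⇒  n > C/(r·B) = 0.381/(0.5·0.295) = 2.583.
The smallest integer exceeding 2.583 is 3.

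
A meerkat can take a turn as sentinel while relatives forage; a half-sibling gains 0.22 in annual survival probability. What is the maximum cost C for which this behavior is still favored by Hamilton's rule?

0.055

r to a half-sibling = 0.25 (half-sibs share one parent — one path of length 2: r = (1/2)^2 = 1/4).
Hamilton's rule: n·r·B > C, so the trait is favored while C < n·r·B = 1·0.25·0.22 = 0.055.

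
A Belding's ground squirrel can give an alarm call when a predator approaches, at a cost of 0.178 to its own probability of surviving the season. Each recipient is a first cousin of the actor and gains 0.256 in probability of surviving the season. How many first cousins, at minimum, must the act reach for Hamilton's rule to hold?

r to a first cousin = 0.125 (first cousins share one grandparent pair — two paths of length 4: r = 2·(1/2)^4 = 1/8).
Hamilton's rule: n·r·B > C  ⇒  n > C/(r·B) = 0.178/(0.125·0.256) = 5.562.
The smallest integer exceeding 5.562 is 6.

6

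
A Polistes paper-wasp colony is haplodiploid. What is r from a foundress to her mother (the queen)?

0.5

One meiotic link between diploid queen and diploid daughter: r = 1/2.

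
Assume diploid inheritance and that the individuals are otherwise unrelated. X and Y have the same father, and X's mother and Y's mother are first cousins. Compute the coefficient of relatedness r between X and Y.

Wright's path rule: contributions from independent ancestry routes add.
X and Y are related in two ways: half-sibs through their shared father (r = 1/4) and second cousins through their mothers (r = 1/32).
r = 1/4 + 1/32 = 0.28125.

0.28125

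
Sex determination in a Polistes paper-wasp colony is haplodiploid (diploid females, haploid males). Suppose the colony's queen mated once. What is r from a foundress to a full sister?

0.75

Haplodiploid full sisters inherit their father's entire haploid genome identically (contributing 1/2) and on average half of their mother's contribution (1/2 · 1/2 = 1/4); r = 1/2 + 1/4 = 3/4.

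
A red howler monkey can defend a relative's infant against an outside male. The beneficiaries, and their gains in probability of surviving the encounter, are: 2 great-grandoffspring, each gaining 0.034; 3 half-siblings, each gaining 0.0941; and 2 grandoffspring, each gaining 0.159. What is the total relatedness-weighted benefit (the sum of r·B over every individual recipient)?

0.158575

r to a great-grandoffspring = 0.125 (three parent–offspring links: r = (1/2)^3 = 1/8).
r to a half-sibling = 1/4 (half-sibs share one parent — one path of length 2: r = (1/2)^2 = 1/4).
r to a grandoffspring = 1/4 (two parent–offspring links: r = (1/2)^2 = 1/4).
Summing one r·B term per recipient: 2·0.125·0.034 + 3·0.25·0.0941 + 2·0.25·0.159 = 0.158575.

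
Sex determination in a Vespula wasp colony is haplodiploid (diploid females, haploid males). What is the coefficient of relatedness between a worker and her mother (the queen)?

0.5

One meiotic link between diploid queen and diploid daughter: r = 1/2.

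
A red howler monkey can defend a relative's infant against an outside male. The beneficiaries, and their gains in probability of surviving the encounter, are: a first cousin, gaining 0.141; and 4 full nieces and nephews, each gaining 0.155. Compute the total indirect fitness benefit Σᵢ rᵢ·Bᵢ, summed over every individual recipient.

r to a first cousin = 1/8 (first cousins share one grandparent pair — two paths of length 4: r = 2·(1/2)^4 = 1/8).
r to a full niece or nephew = 1/4 (full aunt/uncle↔niece/nephew: two paths of length 3 through the shared grandparent pair: r = 2·(1/2)^3 = 1/4).
Summing one r·B term per recipient: 1·0.125·0.141 + 4·0.25·0.155 = 0.172625.

0.172625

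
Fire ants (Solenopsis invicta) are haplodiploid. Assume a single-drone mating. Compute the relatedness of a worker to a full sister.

Haplodiploid full sisters inherit their father's entire haploid genome identically (contributing 1/2) and on average half of their mother's contribution (1/2 · 1/2 = 1/4); r = 1/2 + 1/4 = 3/4.

0.75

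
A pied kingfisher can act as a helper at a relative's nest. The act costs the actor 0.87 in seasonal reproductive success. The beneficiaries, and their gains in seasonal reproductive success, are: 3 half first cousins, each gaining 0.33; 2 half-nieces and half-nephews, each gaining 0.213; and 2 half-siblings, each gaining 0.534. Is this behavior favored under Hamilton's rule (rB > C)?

Hamilton's rule: the trait is favored when the sum of r·B over every recipient exceeds the actor's cost C.
r to a half first cousin = 1/16 (half first cousins share one grandparent — one path of length 4: r = (1/2)^4 = 1/16).
r to a half-niece or half-nephew = 1/8 (half-aunt/uncle↔niece/nephew: one path of length 3: r = (1/2)^3 = 1/8).
r to a half-sibling = 1/4 (half-sibs share one parent — one path of length 2: r = (1/2)^2 = 1/4).
Summing one r·B term per recipient: 3·0.0625·0.33 + 2·0.125·0.213 + 2·0.25·0.534 = 0.382125.
0.382125 < 0.87: the indirect benefit is less than the cost.

No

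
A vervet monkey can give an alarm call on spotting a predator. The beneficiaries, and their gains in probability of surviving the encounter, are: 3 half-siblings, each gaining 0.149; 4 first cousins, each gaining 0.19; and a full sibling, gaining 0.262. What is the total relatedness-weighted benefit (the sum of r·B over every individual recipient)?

0.33775

r to a half-sibling = 1/4 (half-sibs share one parent — one path of length 2: r = (1/2)^2 = 1/4).
r to a first cousin = 0.125 (first cousins share one grandparent pair — two paths of length 4: r = 2·(1/2)^4 = 1/8).
r to a full sibling = 1/2 (full sibs share both parents — two paths of length 2: r = 2·(1/2)^2 = 1/2).
Summing one r·B term per recipient: 3·0.25·0.149 + 4·0.125·0.19 + 1·0.5·0.262 = 0.33775.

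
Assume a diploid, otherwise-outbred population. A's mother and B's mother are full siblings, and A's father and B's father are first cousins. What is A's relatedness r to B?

0.15625

Independent pedigree routes through distinct common ancestors add.
A and B are related in two ways: first cousins through their mothers (r = 1/8) and second cousins through their fathers (r = 1/32).
r = 1/8 + 1/32 = 0.15625.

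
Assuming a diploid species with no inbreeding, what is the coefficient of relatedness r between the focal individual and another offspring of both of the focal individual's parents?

0.5

Each parent–offspring link contributes a factor of 1/2, and independent paths through distinct common ancestors add.
Full sibs share both parents — two paths of length 2: r = 2·(1/2)^2 = 1/2.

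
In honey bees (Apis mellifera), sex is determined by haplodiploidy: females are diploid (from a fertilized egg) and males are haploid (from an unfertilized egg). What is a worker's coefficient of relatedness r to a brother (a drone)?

0.25

Her haploid brother carries none of their father's genes and a random half of their mother's genome; that half matches the maternal half of her own genome with probability 1/2: r = 1/2 · 1/2 = 1/4.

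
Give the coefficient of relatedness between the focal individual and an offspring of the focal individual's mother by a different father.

0.25

Each parent–offspring link contributes a factor of 1/2, and independent paths through distinct common ancestors add.
Half-sibs share one parent — one path of length 2: r = (1/2)^2 = 1/4.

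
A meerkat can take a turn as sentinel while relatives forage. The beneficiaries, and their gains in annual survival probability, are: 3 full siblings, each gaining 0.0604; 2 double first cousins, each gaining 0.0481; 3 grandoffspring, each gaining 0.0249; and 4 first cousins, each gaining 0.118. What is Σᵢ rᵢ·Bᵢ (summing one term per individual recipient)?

r to a full sibling = 1/2 (full sibs share both parents — two paths of length 2: r = 2·(1/2)^2 = 1/2).
r to a double first cousin = 1/4 (double first cousins share both grandparent pairs — four paths of length 4: r = 4·(1/2)^4 = 1/4).
r to a grandoffspring = 1/4 (two parent–offspring links: r = (1/2)^2 = 1/4).
r to a first cousin = 1/8 (first cousins share one grandparent pair — two paths of length 4: r = 2·(1/2)^4 = 1/8).
Summing one r·B term per recipient: 3·0.5·0.0604 + 2·0.25·0.0481 + 3·0.25·0.0249 + 4·0.125·0.118 = 0.192325.

0.192325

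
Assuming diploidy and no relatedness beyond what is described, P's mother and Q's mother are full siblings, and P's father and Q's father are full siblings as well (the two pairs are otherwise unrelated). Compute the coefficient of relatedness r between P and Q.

0.25

Relatedness sums over independent paths through distinct common ancestors.
P and Q are related in two ways: first cousins through their mothers (r = 1/8) and first cousins through their fathers (r = 1/8) — i.e. double first cousins.
r = 1/8 + 1/8 = 0.25.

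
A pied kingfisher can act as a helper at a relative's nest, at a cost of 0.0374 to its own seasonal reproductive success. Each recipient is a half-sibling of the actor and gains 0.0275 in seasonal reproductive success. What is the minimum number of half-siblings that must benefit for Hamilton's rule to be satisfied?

6

r to a half-sibling = 1/4 (half-sibs share one parent — one path of length 2: r = (1/2)^2 = 1/4).
Hamilton's rule: n·r·B > C  ⇒  n > C/(r·B) = 0.0374/(0.25·0.0275) = 5.44.
The smallest integer exceeding 5.44 is 6.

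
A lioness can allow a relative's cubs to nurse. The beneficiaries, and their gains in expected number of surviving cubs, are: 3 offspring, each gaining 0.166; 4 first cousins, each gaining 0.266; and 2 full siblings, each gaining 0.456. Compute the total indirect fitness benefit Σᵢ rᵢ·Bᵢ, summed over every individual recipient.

r to an offspring = 0.5 (one parent–offspring link: r = (1/2)^1 = 1/2).
r to a first cousin = 0.125 (first cousins share one grandparent pair — two paths of length 4: r = 2·(1/2)^4 = 1/8).
r to a full sibling = 1/2 (full sibs share both parents — two paths of length 2: r = 2·(1/2)^2 = 1/2).
Summing one r·B term per recipient: 3·0.5·0.166 + 4·0.125·0.266 + 2·0.5·0.456 = 0.838.

0.838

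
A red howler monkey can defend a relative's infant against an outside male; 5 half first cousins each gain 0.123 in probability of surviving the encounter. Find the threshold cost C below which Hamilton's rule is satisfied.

r to a half first cousin = 1/16 (half first cousins share one grandparent — one path of length 4: r = (1/2)^4 = 1/16).
Hamilton's rule: n·r·B > C, so the trait is favored while C < n·r·B = 5·0.0625·0.123 = 0.0384375.

0.0384375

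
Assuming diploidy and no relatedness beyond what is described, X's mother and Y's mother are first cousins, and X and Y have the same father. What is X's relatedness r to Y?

0.28125

Relatedness sums over independent paths through distinct common ancestors.
X and Y are related in two ways: second cousins through their mothers (r = 1/32) and half-sibs through their shared father (r = 1/4).
r = 1/32 + 1/4 = 0.28125.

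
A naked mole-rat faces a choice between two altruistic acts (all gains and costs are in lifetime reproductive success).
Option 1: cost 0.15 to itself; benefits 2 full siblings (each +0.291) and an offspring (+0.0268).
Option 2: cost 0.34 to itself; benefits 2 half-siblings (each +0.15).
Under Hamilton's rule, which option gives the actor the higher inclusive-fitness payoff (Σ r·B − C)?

Option 1: r to a full sibling = 0.5.
Option 1: r to an offspring = 0.5.
Option 1: Σ r·B − C = (2·0.5·0.291 + 1·0.5·0.0268) − 0.15 = 0.1544.
Option 2: r to a half-sibling = 0.25.
Option 2: Σ r·B − C = (2·0.25·0.15) − 0.34 = -0.265.
Option 1 has the higher net inclusive-fitness payoff.

Option 1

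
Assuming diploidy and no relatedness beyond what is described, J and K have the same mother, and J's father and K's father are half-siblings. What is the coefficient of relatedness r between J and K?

With two independent routes of shared ancestry, r is the sum of the two contributions.
J and K are related in two ways: half-sibs through their shared mother (r = 1/4) and half first cousins through their fathers (r = 1/16).
r = 1/4 + 1/16 = 0.3125.

0.3125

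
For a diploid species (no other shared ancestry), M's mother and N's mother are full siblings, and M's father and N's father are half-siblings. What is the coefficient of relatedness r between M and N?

With two independent routes of shared ancestry, r is the sum of the two contributions.
M and N are related in two ways: first cousins through their mothers (r = 1/8) and half first cousins through their fathers (r = 1/16).
r = 1/8 + 1/16 = 0.1875.

0.1875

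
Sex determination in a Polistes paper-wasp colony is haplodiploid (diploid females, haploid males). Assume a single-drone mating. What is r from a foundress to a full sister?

Haplodiploid full sisters inherit their father's entire haploid genome identically (contributing 1/2) and on average half of their mother's contribution (1/2 · 1/2 = 1/4); r = 1/2 + 1/4 = 3/4.

0.75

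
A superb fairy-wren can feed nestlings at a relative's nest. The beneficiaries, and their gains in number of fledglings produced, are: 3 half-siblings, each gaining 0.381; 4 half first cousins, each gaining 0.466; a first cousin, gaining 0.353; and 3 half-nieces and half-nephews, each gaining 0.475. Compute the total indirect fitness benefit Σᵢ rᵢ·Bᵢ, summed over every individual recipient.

0.6245

r to a half-sibling = 1/4 (half-sibs share one parent — one path of length 2: r = (1/2)^2 = 1/4).
r to a half first cousin = 1/16 (half first cousins share one grandparent — one path of length 4: r = (1/2)^4 = 1/16).
r to a first cousin = 1/8 (first cousins share one grandparent pair — two paths of length 4: r = 2·(1/2)^4 = 1/8).
r to a half-niece or half-nephew = 1/8 (half-aunt/uncle↔niece/nephew: one path of length 3: r = (1/2)^3 = 1/8).
Summing one r·B term per recipient: 3·0.25·0.381 + 4·0.0625·0.466 + 1·0.125·0.353 + 3·0.125·0.475 = 0.6245.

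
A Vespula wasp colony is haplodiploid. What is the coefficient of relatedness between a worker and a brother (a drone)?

Her haploid brother carries none of their father's genes and a random half of their mother's genome; that half matches the maternal half of her own genome with probability 1/2: r = 1/2 · 1/2 = 1/4.

0.25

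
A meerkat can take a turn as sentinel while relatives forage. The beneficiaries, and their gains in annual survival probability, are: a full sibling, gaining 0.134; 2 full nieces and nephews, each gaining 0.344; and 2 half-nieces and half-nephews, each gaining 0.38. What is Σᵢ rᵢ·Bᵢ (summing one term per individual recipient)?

r to a full sibling = 0.5 (full sibs share both parents — two paths of length 2: r = 2·(1/2)^2 = 1/2).
r to a full niece or nephew = 1/4 (full aunt/uncle↔niece/nephew: two paths of length 3 through the shared grandparent pair: r = 2·(1/2)^3 = 1/4).
r to a half-niece or half-nephew = 0.125 (half-aunt/uncle↔niece/nephew: one path of length 3: r = (1/2)^3 = 1/8).
Summing one r·B term per recipient: 1·0.5·0.134 + 2·0.25·0.344 + 2·0.125·0.38 = 0.334.

0.334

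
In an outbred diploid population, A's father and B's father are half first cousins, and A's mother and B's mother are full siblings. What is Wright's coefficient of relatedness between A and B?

0.140625

With two independent routes of shared ancestry, r is the sum of the two contributions.
A and B are related in two ways: half second cousins through their fathers (r = 1/64) and first cousins through their mothers (r = 1/8).
r = 1/64 + 1/8 = 9/64 = 0.140625.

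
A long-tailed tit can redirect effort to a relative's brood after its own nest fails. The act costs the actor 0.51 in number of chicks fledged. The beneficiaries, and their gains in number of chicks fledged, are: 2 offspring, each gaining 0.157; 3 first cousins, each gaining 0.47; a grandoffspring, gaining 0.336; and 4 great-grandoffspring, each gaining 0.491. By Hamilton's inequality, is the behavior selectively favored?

Yes

Hamilton's rule: the trait is favored when the sum of r·B over every recipient exceeds the actor's cost C.
r to an offspring = 0.5 (one parent–offspring link: r = (1/2)^1 = 1/2).
r to a first cousin = 0.125 (first cousins share one grandparent pair — two paths of length 4: r = 2·(1/2)^4 = 1/8).
r to a grandoffspring = 0.25 (two parent–offspring links: r = (1/2)^2 = 1/4).
r to a great-grandoffspring = 1/8 (three parent–offspring links: r = (1/2)^3 = 1/8).
Summing one r·B term per recipient: 2·0.5·0.157 + 3·0.125·0.47 + 1·0.25·0.336 + 4·0.125·0.491 = 0.66275.
0.66275 > 0.51: the indirect benefit exceeds the cost.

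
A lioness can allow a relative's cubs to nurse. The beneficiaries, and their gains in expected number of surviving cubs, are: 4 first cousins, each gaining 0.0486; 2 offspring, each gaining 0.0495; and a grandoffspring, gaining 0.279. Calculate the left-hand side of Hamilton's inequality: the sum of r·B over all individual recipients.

0.14355

r to a first cousin = 0.125 (first cousins share one grandparent pair — two paths of length 4: r = 2·(1/2)^4 = 1/8).
r to an offspring = 0.5 (one parent–offspring link: r = (1/2)^1 = 1/2).
r to a grandoffspring = 1/4 (two parent–offspring links: r = (1/2)^2 = 1/4).
Summing one r·B term per recipient: 4·0.125·0.0486 + 2·0.5·0.0495 + 1·0.25·0.279 = 0.14355.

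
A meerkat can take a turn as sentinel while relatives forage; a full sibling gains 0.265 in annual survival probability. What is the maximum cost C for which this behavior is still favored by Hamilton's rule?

r to a full sibling = 1/2 (full sibs share both parents — two paths of length 2: r = 2·(1/2)^2 = 1/2).
Hamilton's rule: n·r·B > C, so the trait is favored while C < n·r·B = 1·0.5·0.265 = 0.1325.

0.1325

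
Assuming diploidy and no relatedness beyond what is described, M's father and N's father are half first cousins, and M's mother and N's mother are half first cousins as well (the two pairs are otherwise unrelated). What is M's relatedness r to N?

Relatedness sums over independent paths through distinct common ancestors.
M and N are related in two ways: half second cousins through their fathers (r = 1/64) and half second cousins through their mothers (r = 1/64).
r = 1/64 + 1/64 = 0.03125.

0.03125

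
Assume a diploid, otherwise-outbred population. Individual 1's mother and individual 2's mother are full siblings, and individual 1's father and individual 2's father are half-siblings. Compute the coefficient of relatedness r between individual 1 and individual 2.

Independent pedigree routes through distinct common ancestors add.
Individual 1 and individual 2 are related in two ways: first cousins through their mothers (r = 1/8) and half first cousins through their fathers (r = 1/16).
r = 1/8 + 1/16 = 3/16 = 0.1875.

0.1875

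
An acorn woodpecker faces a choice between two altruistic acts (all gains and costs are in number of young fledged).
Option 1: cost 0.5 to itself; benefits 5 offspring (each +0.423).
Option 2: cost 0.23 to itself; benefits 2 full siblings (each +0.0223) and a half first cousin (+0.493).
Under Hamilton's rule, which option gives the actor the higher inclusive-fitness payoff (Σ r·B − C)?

Option 1: r to an offspring = 0.5.
Option 1: Σ r·B − C = (5·0.5·0.423) − 0.5 = 0.5575.
Option 2: r to a full sibling = 0.5.
Option 2: r to a half first cousin = 0.0625.
Option 2: Σ r·B − C = (2·0.5·0.0223 + 1·0.0625·0.493) − 0.23 = -0.1768875.
Option 1 has the higher net inclusive-fitness payoff.

Option 1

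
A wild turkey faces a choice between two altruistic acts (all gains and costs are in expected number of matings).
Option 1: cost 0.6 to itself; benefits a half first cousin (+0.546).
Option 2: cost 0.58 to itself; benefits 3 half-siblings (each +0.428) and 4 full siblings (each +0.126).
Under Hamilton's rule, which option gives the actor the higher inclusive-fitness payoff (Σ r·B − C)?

Option 2

Option 1: r to a half first cousin = 0.0625.
Option 1: Σ r·B − C = (1·0.0625·0.546) − 0.6 = -0.565875.
Option 2: r to a half-sibling = 0.25.
Option 2: r to a full sibling = 0.5.
Option 2: Σ r·B − C = (3·0.25·0.428 + 4·0.5·0.126) − 0.58 = -0.007.
Option 2 has the higher net inclusive-fitness payoff.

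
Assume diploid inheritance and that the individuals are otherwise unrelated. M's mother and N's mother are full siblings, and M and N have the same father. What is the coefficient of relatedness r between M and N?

Wright's path rule: contributions from independent ancestry routes add.
M and N are related in two ways: first cousins through their mothers (r = 1/8) and half-sibs through their shared father (r = 1/4).
r = 1/8 + 1/4 = 3/8 = 0.375.

0.375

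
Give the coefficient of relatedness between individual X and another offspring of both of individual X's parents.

0.5

Each parent–offspring link contributes a factor of 1/2, and independent paths through distinct common ancestors add.
Full sibs share both parents — two paths of length 2: r = 2·(1/2)^2 = 1/2.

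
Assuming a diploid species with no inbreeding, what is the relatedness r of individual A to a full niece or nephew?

Full aunt/uncle↔niece/nephew: two paths of length 3 through the shared grandparent pair: r = 2·(1/2)^3 = 1/4.

0.25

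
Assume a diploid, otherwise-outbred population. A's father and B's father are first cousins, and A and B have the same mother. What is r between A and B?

0.28125

Wright's path rule: contributions from independent ancestry routes add.
A and B are related in two ways: second cousins through their fathers (r = 1/32) and half-sibs through their shared mother (r = 1/4).
r = 1/32 + 1/4 = 9/32 = 0.28125.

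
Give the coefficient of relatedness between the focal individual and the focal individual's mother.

Each parent–offspring link contributes a factor of 1/2, and independent paths through distinct common ancestors add.
One parent–offspring link: r = (1/2)^1 = 1/2.

0.5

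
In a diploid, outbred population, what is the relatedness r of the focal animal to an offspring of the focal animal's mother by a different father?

Each parent–offspring link contributes a factor of 1/2, and independent paths through distinct common ancestors add.
Half-sibs share one parent — one path of length 2: r = (1/2)^2 = 1/4.

0.25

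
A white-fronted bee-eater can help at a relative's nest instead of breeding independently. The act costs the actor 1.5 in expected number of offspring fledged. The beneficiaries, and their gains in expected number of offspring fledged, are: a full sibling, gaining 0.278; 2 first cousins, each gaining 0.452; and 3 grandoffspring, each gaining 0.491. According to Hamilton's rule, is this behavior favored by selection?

Hamilton's rule: the trait is favored when the sum of r·B over every recipient exceeds the actor's cost C.
r to a full sibling = 1/2 (full sibs share both parents — two paths of length 2: r = 2·(1/2)^2 = 1/2).
r to a first cousin = 1/8 (first cousins share one grandparent pair — two paths of length 4: r = 2·(1/2)^4 = 1/8).
r to a grandoffspring = 0.25 (two parent–offspring links: r = (1/2)^2 = 1/4).
Summing one r·B term per recipient: 1·0.5·0.278 + 2·0.125·0.452 + 3·0.25·0.491 = 0.62025.
0.62025 < 1.5: the indirect benefit is less than the cost.

No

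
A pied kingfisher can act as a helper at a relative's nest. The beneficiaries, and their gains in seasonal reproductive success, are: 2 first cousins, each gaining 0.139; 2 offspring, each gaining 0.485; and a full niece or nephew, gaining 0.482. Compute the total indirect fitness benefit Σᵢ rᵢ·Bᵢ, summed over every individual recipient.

r to a first cousin = 0.125 (first cousins share one grandparent pair — two paths of length 4: r = 2·(1/2)^4 = 1/8).
r to an offspring = 1/2 (one parent–offspring link: r = (1/2)^1 = 1/2).
r to a full niece or nephew = 0.25 (full aunt/uncle↔niece/nephew: two paths of length 3 through the shared grandparent pair: r = 2·(1/2)^3 = 1/4).
Summing one r·B term per recipient: 2·0.125·0.139 + 2·0.5·0.485 + 1·0.25·0.482 = 0.64025.

0.64025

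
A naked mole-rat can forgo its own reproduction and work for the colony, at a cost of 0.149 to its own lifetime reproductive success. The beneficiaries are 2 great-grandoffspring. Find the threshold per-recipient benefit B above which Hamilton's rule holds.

r to a great-grandoffspring = 1/8 (three parent–offspring links: r = (1/2)^3 = 1/8).
Hamilton's rule with n recipients of equal r: n·r·B > C, so B > C/(n·r) = 0.149/(2·0.125) = 0.596.

0.596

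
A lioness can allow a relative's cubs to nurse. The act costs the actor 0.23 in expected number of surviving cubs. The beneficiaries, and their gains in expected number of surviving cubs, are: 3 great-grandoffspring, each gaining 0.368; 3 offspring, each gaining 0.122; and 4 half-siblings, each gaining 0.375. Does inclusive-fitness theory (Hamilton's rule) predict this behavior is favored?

Hamilton's rule: the trait is favored when the sum of r·B over every recipient exceeds the actor's cost C.
r to a great-grandoffspring = 0.125 (three parent–offspring links: r = (1/2)^3 = 1/8).
r to an offspring = 1/2 (one parent–offspring link: r = (1/2)^1 = 1/2).
r to a half-sibling = 1/4 (half-sibs share one parent — one path of length 2: r = (1/2)^2 = 1/4).
Summing one r·B term per recipient: 3·0.125·0.368 + 3·0.5·0.122 + 4·0.25·0.375 = 0.696.
0.696 > 0.23: the indirect benefit exceeds the cost.

Yes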